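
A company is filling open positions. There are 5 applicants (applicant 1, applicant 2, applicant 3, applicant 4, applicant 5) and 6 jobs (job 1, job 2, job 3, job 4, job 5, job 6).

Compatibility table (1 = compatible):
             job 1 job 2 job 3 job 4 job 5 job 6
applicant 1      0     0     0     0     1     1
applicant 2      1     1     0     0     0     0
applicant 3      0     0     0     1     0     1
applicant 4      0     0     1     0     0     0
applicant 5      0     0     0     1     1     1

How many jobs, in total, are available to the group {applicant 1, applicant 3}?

The union of neighbours of {applicant 1, applicant 3} is {job 4, job 5, job 6}, which has 3 elements.
Since |N(S)| = 3 ≥ |S| = 2, Hall's condition holds for this subset.

3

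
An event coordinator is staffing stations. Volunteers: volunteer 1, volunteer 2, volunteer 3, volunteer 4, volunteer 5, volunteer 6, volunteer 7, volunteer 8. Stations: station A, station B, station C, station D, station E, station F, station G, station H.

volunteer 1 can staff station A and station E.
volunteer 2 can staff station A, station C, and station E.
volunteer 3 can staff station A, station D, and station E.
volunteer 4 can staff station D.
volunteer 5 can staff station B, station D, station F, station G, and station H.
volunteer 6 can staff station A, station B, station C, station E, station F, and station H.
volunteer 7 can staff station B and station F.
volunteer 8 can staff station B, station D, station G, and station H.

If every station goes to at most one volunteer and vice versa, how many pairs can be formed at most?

A valid assignment of size 8: volunteer 1–station E, volunteer 2–station C, volunteer 3–station A, volunteer 4–station D, volunteer 5–station G, volunteer 6–station H, volunteer 7–station F, volunteer 8–station B.
All 8 volunteers are matched, so no larger matching exists.

8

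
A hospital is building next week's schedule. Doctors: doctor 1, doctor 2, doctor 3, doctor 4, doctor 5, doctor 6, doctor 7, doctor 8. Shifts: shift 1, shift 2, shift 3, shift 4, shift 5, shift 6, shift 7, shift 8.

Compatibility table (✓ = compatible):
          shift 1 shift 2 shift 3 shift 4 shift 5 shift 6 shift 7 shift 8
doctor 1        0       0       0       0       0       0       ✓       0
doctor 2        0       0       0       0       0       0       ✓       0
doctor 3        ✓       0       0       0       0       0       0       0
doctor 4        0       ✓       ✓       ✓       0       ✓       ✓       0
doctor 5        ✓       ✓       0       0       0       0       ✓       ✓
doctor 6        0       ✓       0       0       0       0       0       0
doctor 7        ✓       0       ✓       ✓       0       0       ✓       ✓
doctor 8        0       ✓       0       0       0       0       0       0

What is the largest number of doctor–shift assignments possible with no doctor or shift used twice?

A valid assignment of size 6: doctor 1→shift 7, doctor 3→shift 1, doctor 4→shift 6, doctor 5→shift 8, doctor 6→shift 2, doctor 7→shift 4.
The set {doctor 1, doctor 2, doctor 6, doctor 8} has only 2 neighbours ({shift 2, shift 7}), so by Hall's theorem at most 6 of the 8 doctors can be matched.

6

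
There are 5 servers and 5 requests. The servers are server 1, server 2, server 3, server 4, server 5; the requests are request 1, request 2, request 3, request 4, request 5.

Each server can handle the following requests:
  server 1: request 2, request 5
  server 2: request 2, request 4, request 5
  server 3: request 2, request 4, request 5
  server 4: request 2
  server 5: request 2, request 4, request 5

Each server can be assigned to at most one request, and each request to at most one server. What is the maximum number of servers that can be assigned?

For example, pair server 1-request 2, server 2-request 4, server 3-request 5.
The set {server 1, server 2, server 3, server 4, server 5} has only 3 neighbours ({request 2, request 4, request 5}), so by Hall's theorem at most 3 of the 5 servers can be matched.

3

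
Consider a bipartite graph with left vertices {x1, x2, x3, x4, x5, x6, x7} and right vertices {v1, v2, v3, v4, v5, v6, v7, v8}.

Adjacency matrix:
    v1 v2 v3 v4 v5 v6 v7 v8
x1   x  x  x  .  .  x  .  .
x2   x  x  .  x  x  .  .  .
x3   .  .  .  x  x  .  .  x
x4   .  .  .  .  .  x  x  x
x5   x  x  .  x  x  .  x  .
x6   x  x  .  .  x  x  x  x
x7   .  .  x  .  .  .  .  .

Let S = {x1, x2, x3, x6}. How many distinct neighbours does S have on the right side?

The union of neighbours of {x1, x2, x3, x6} is {v1, v2, v3, v4, v5, v6, v7, v8}, which has 8 elements.
Since |N(S)| = 8 ≥ |S| = 4, Hall's condition holds for this subset.

8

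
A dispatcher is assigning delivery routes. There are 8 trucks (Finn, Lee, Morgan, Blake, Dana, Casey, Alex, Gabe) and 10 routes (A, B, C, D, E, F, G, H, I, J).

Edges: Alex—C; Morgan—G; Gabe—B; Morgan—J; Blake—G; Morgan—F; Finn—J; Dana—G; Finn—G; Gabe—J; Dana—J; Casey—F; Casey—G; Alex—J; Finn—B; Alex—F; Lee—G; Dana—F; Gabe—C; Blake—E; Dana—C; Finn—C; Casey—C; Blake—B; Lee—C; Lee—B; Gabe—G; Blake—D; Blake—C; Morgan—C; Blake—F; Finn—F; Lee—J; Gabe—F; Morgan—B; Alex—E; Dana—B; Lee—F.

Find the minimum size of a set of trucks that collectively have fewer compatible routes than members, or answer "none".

Take S = {Finn, Lee, Morgan, Dana, Casey, Gabe}. Its neighbourhood is {B, C, F, G, J}, so |N(S)| = 5 < |S| = 6.
Every subset of size less than 6 has at least as many neighbours as members, so 6 is the minimum.

6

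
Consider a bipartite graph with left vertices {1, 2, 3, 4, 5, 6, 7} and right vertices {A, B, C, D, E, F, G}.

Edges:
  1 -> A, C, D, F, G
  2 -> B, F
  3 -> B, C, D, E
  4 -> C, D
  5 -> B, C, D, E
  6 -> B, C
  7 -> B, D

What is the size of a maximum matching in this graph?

For example, pair 1-G, 2-F, 3-C, 4-D, 5-E, 6-B.
The set {3, 4, 5, 6, 7} has only 4 neighbours ({B, C, D, E}), so by Hall's theorem at most 6 of the 7 left vertices can be matched.

6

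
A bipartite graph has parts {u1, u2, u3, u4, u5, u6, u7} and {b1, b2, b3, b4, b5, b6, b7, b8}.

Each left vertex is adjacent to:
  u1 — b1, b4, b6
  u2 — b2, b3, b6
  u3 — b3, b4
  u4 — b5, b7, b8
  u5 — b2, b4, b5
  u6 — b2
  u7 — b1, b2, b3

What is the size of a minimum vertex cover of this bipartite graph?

7

The 7 edges u1–b1, u2–b6, u3–b4, u4–b8, u5–b5, u6–b2, u7–b3 form a matching, so any vertex cover needs at least 7 vertices (one per matched edge).
Conversely {u1, u2, u3, u4, u5, u6, u7} meets every edge and has exactly 7 vertices, so 7 is optimal.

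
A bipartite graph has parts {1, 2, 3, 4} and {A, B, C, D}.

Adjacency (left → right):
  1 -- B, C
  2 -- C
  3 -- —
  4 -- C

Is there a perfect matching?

The set {2, 3, 4} has only 1 neighbour ({C}), so by Hall's theorem at most 2 of the 4 left vertices can be matched.
Hence no matching covers every left vertex.

No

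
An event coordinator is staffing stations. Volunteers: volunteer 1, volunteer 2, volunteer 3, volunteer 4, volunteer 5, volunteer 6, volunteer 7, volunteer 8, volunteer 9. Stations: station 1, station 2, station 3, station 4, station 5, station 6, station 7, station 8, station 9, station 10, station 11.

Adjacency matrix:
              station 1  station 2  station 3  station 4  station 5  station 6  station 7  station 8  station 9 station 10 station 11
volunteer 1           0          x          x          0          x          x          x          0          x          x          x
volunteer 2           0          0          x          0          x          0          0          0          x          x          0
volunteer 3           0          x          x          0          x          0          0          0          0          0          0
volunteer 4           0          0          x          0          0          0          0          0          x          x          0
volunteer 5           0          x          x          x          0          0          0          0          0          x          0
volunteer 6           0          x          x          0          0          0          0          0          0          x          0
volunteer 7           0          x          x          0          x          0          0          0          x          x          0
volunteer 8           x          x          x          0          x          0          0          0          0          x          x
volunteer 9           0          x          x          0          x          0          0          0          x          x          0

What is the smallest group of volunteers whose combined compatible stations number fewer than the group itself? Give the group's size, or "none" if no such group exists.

Take S = {volunteer 2, volunteer 3, volunteer 4, volunteer 6, volunteer 7, volunteer 9}. Its neighbourhood is {station 2, station 3, station 5, station 9, station 10}, so |N(S)| = 5 < |S| = 6.
Every subset of size less than 6 has at least as many neighbours as members, so 6 is the minimum.

6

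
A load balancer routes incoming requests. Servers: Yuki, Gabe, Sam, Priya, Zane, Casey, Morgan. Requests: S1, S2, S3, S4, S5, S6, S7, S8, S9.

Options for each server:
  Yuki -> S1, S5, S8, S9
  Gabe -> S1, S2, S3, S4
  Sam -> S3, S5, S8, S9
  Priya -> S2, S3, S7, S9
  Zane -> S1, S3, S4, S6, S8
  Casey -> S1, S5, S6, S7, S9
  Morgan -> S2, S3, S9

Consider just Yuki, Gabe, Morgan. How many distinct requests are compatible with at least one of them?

7

The union of neighbours of {Yuki, Gabe, Morgan} is {S1, S2, S3, S4, S5, S8, S9}, which has 7 elements.
Since |N(S)| = 7 ≥ |S| = 3, Hall's condition holds for this subset.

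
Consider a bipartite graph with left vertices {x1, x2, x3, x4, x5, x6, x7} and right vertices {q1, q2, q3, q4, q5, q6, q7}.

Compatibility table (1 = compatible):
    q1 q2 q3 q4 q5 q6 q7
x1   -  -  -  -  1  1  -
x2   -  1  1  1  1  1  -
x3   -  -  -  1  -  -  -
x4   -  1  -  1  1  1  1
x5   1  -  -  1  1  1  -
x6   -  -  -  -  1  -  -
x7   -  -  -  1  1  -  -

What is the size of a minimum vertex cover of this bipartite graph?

6

{x1, x2, x4, x5, q4, q5} is a vertex cover of size 6: every edge has an endpoint in this set.
No smaller cover exists because x1–q6, x2–q3, x3–q4, x4–q7, x5–q1, x6–q5 is a matching of size 6, and a cover must include an endpoint of each of these disjoint edges (König's theorem).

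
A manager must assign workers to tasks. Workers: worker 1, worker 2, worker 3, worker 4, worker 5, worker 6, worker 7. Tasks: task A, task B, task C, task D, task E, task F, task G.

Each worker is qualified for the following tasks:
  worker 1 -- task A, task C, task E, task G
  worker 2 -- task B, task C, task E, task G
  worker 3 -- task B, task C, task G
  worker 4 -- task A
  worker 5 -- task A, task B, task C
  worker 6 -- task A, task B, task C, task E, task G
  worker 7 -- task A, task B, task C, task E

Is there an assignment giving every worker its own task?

The set {worker 1, worker 2, worker 3, worker 4, worker 5, worker 6, worker 7} has only 5 neighbours ({task A, task B, task C, task E, task G}), so by Hall's theorem at most 5 of the 7 workers can be matched.
Hence no matching covers every worker.

No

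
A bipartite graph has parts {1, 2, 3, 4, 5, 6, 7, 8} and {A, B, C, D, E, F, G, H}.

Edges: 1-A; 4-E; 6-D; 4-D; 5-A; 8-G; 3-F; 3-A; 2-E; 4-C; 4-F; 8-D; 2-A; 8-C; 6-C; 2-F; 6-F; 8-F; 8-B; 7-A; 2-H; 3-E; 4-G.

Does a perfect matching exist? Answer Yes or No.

The set {1, 5, 7} has only 1 neighbour ({A}), so by Hall's theorem at most 6 of the 8 left vertices can be matched.
Hence no matching covers every left vertex.

No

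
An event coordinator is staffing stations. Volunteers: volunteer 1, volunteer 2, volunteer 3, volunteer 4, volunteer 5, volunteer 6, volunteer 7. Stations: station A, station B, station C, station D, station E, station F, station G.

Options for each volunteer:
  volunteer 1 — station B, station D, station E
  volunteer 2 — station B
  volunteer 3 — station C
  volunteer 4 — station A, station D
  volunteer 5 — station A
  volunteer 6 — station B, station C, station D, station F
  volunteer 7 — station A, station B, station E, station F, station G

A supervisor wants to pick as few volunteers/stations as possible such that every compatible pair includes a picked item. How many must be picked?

7

{volunteer 1, volunteer 2, volunteer 3, volunteer 4, volunteer 5, volunteer 6, volunteer 7} is a vertex cover of size 7: every edge has an endpoint in this set.
No smaller cover exists because volunteer 1–station E, volunteer 2–station B, volunteer 3–station C, volunteer 4–station D, volunteer 5–station A, volunteer 6–station F, volunteer 7–station G is a matching of size 7, and a cover must include an endpoint of each of these disjoint edges (König's theorem).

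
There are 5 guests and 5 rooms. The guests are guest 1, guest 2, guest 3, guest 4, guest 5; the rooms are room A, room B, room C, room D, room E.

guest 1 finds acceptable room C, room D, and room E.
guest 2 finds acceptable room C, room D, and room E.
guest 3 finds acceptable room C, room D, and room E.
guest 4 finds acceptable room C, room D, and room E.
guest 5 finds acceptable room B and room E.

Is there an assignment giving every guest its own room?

No

The set {guest 1, guest 2, guest 3, guest 4} has only 3 neighbours ({room C, room D, room E}), so by Hall's theorem at most 4 of the 5 guests can be matched.
Hence no matching covers every guest.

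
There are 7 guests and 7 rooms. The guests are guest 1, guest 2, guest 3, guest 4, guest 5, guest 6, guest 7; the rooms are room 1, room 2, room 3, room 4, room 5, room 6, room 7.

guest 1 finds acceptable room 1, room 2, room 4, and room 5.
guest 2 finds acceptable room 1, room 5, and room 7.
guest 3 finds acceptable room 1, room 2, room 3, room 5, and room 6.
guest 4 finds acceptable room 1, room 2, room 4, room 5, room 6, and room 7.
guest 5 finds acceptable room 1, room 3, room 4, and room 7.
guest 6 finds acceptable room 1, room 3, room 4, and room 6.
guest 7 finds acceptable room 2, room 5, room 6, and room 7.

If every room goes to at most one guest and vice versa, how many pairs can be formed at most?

For example, pair guest 1-room 2, guest 2-room 1, guest 3-room 6, guest 4-room 5, guest 5-room 3, guest 6-room 4, guest 7-room 7.
All 7 guests are matched, so no larger matching exists.

7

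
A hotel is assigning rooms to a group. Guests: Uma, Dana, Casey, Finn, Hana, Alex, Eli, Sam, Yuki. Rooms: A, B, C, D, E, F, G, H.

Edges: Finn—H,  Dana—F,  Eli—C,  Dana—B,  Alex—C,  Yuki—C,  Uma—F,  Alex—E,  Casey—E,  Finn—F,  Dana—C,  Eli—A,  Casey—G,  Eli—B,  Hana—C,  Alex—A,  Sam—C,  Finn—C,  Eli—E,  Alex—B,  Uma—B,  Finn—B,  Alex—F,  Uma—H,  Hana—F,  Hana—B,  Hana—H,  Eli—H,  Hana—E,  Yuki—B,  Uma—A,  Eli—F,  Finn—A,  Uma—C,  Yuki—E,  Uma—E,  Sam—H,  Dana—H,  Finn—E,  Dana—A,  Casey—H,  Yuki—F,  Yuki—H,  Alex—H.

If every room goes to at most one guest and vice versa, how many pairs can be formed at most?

For example, pair Uma–H, Dana–C, Casey–G, Finn–F, Hana–B, Alex–E, Eli–A.
The set {Uma, Dana, Finn, Hana, Alex, Eli, Sam, Yuki} has only 6 neighbours ({A, B, C, E, F, H}), so by Hall's theorem at most 7 of the 9 guests can be matched.

7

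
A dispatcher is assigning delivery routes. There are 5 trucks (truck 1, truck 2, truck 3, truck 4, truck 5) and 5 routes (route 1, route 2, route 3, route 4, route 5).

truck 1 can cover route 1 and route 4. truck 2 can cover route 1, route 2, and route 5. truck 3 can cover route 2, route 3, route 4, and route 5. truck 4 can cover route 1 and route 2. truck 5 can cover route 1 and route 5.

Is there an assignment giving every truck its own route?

Yes

One maximum matching: truck 1-route 4, truck 2-route 5, truck 3-route 3, truck 4-route 2, truck 5-route 1.
All 5 trucks are covered.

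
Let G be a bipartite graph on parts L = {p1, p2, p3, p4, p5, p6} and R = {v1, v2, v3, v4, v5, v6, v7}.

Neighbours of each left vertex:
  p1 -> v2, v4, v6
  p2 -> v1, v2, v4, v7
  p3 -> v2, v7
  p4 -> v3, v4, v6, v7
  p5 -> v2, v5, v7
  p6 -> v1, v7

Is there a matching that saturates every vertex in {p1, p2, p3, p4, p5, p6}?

For example, pair p1→v6, p2→v1, p3→v2, p4→v4, p5→v5, p6→v7.
All 6 left vertices are covered.

Yes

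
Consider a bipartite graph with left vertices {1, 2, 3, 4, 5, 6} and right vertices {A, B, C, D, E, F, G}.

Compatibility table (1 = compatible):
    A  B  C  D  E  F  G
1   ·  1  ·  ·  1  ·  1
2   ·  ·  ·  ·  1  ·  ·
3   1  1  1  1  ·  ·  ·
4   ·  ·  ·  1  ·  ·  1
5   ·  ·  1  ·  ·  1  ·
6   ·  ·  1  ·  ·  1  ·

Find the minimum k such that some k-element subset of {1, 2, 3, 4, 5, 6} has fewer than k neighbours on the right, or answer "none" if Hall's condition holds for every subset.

A matching saturating every left vertex exists, for instance 1→G, 2→E, 3→B, 4→D, 5→C, 6→F.
By Hall's marriage theorem, this means |N(S)| ≥ |S| for every subset S, so no violating subset exists.

none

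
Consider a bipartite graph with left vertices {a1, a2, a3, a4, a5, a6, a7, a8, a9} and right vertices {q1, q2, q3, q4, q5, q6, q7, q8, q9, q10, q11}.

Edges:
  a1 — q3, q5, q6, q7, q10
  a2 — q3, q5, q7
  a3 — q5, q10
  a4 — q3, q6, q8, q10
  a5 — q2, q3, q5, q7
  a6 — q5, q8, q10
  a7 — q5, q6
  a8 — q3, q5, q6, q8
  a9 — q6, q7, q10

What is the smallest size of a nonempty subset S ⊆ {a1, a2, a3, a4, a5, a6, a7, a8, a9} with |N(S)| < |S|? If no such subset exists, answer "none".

7

Take S = {a1, a2, a3, a4, a6, a7, a8}. Its neighbourhood is {q3, q5, q6, q7, q8, q10}, so |N(S)| = 6 < |S| = 7.
Every subset of size less than 7 has at least as many neighbours as members, so 7 is the minimum.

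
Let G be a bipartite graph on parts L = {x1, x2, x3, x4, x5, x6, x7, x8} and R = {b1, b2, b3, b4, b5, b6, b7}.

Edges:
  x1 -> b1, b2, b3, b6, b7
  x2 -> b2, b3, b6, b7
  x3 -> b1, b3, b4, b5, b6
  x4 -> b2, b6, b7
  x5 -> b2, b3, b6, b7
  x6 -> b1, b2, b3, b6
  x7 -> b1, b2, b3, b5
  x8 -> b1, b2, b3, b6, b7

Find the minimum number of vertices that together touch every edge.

7

A maximum matching has 7 edges (e.g. x1–b1, x2–b7, x3–b4, x4–b2, x5–b6, x6–b3, x7–b5).
By König's theorem the minimum vertex cover has the same size. One such cover is {x3, x7, b1, b2, b3, b6, b7}.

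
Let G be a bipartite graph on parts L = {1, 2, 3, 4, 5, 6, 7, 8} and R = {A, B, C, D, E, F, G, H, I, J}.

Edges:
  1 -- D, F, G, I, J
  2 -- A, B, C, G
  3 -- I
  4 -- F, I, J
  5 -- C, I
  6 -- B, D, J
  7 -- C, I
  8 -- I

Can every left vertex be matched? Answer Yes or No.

The set {3, 5, 7, 8} has only 2 neighbours ({C, I}), so by Hall's theorem at most 6 of the 8 left vertices can be matched.
Hence no matching covers every left vertex.

No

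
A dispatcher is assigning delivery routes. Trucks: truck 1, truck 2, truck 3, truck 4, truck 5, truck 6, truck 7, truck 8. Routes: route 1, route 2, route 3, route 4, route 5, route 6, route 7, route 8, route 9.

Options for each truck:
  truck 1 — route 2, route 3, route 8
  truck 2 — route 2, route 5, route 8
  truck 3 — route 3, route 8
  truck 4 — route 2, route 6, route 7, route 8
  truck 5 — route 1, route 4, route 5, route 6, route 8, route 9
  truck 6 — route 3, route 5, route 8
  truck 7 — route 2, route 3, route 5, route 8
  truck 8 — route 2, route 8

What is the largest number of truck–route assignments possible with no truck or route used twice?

For example, pair truck 1–route 2, truck 2–route 5, truck 3–route 8, truck 4–route 7, truck 5–route 4, truck 6–route 3.
The set {truck 1, truck 2, truck 3, truck 6, truck 7, truck 8} has only 4 neighbours ({route 2, route 3, route 5, route 8}), so by Hall's theorem at most 6 of the 8 trucks can be matched.

6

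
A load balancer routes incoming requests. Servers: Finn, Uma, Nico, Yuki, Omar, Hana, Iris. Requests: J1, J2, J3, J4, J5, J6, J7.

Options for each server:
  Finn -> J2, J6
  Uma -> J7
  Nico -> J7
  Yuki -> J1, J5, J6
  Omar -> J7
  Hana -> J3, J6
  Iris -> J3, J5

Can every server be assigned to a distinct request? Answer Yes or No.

No

The set {Uma, Nico, Omar} has only 1 neighbour ({J7}), so by Hall's theorem at most 5 of the 7 servers can be matched.
Hence no matching covers every server.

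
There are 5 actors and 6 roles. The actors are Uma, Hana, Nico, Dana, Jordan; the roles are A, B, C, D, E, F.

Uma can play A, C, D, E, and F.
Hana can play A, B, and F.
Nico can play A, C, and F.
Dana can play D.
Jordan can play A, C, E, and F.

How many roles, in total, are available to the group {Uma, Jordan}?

The union of neighbours of {Uma, Jordan} is {A, C, D, E, F}, which has 5 elements.
Since |N(S)| = 5 ≥ |S| = 2, Hall's condition holds for this subset.

5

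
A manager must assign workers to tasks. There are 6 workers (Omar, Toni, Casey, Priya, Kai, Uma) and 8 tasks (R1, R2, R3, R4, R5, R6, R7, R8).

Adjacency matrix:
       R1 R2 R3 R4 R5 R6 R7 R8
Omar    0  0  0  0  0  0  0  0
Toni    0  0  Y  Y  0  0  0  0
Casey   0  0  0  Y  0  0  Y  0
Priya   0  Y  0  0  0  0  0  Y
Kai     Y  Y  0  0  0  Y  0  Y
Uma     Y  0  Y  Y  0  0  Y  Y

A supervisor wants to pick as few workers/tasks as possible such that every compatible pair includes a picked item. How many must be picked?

5

{Toni, Casey, Priya, Kai, Uma} is a vertex cover of size 5: every edge has an endpoint in this set.
No smaller cover exists because Toni–R4, Casey–R7, Priya–R2, Kai–R8, Uma–R3 is a matching of size 5, and a cover must include an endpoint of each of these disjoint edges (König's theorem).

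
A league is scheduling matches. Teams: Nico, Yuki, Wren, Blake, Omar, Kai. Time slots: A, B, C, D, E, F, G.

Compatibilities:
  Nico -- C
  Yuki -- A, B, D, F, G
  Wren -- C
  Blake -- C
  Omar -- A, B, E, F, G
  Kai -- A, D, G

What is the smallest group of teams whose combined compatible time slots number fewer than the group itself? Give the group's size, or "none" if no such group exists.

Take S = {Nico, Wren}. Its neighbourhood is {C}, so |N(S)| = 1 < |S| = 2.
No single vertex violates Hall's condition since each has at least one neighbour, so 2 is the minimum.

2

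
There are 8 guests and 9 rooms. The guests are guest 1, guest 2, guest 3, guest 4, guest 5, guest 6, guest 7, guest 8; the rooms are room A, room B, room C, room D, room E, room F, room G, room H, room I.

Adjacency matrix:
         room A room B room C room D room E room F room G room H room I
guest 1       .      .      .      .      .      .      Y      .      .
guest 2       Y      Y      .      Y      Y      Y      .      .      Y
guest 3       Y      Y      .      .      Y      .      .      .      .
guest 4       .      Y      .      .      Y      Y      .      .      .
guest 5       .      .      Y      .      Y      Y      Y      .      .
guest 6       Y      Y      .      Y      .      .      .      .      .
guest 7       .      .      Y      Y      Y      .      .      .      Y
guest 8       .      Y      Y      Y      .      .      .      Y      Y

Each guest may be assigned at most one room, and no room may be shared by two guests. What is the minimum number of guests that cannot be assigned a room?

0

One maximum matching: guest 1→room G, guest 2→room A, guest 3→room E, guest 4→room F, guest 5→room C, guest 6→room B, guest 7→room D, guest 8→room I.
All 8 guests are matched, so no larger matching exists.
That matches 8 of the 8, leaving 0 unmatched; no matching can do better.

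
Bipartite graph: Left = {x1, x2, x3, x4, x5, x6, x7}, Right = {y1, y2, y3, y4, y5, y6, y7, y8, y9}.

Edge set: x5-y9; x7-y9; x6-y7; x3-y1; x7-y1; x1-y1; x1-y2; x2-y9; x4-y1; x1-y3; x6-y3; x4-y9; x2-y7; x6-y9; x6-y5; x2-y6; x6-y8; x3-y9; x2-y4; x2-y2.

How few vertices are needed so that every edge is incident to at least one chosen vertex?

5

The 5 edges x1–y3, x2–y6, x3–y9, x4–y1, x6–y7 form a matching, so any vertex cover needs at least 5 vertices (one per matched edge).
Conversely {x1, x2, x6, y1, y9} meets every edge and has exactly 5 vertices, so 5 is optimal.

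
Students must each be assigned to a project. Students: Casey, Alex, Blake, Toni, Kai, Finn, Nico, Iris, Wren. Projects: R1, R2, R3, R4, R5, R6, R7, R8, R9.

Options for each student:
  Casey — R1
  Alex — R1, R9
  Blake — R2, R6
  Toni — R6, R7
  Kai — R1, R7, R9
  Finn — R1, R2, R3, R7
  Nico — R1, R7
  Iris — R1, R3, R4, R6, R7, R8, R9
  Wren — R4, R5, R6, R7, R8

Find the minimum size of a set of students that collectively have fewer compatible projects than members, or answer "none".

Take S = {Casey, Alex, Kai, Nico}. Its neighbourhood is {R1, R7, R9}, so |N(S)| = 3 < |S| = 4.
Every subset of size less than 4 has at least as many neighbours as members, so 4 is the minimum.

4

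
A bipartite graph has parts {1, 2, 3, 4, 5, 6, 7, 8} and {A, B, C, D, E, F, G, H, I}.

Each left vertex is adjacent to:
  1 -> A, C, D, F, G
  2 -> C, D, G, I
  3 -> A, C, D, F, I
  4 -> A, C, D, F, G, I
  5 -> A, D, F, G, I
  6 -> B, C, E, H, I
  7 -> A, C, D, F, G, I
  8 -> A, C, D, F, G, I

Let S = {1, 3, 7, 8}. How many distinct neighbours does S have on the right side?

6

The union of neighbours of {1, 3, 7, 8} is {A, C, D, F, G, I}, which has 6 elements.
Since |N(S)| = 6 ≥ |S| = 4, Hall's condition holds for this subset.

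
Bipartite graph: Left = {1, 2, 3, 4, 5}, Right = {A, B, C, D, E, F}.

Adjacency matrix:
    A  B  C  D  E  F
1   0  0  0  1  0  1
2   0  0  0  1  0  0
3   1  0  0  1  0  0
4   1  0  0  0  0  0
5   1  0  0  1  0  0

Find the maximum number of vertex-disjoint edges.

One maximum matching: 1→F, 2→D, 3→A.
The set {2, 3, 4, 5} has only 2 neighbours ({A, D}), so by Hall's theorem at most 3 of the 5 left vertices can be matched.

3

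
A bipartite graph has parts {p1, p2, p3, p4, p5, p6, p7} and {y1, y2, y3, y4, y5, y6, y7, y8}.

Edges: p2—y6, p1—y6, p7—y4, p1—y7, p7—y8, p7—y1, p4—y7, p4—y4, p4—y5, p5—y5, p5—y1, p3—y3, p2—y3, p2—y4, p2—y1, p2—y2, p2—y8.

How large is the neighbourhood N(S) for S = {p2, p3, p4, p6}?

8

The union of neighbours of {p2, p3, p4, p6} is {y1, y2, y3, y4, y5, y6, y7, y8}, which has 8 elements.
Since |N(S)| = 8 ≥ |S| = 4, Hall's condition holds for this subset.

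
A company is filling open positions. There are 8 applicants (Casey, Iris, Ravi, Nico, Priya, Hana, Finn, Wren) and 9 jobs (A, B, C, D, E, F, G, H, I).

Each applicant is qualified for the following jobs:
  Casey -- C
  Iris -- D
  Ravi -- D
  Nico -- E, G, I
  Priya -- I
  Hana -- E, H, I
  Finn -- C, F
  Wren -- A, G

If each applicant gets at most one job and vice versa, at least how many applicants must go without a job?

For example, pair Casey-C, Iris-D, Nico-E, Priya-I, Hana-H, Finn-F, Wren-G.
The set {Iris, Ravi} has only 1 neighbour ({D}), so by Hall's theorem at most 7 of the 8 applicants can be matched.
That matches 7 of the 8, leaving 1 unmatched; no matching can do better.

1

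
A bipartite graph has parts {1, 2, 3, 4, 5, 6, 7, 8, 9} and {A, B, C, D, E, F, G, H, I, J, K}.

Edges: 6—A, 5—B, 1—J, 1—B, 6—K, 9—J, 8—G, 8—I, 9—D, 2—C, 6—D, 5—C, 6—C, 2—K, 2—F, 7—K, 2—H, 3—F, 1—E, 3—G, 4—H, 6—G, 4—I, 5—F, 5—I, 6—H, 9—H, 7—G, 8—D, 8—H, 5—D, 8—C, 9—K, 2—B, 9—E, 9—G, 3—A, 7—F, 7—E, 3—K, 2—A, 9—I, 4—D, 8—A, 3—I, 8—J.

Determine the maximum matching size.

9

A valid assignment of size 9: 1–B, 2–K, 3–F, 4–H, 5–D, 6–A, 7–E, 8–G, 9–J.
This saturates every left vertex, so 9 is the maximum.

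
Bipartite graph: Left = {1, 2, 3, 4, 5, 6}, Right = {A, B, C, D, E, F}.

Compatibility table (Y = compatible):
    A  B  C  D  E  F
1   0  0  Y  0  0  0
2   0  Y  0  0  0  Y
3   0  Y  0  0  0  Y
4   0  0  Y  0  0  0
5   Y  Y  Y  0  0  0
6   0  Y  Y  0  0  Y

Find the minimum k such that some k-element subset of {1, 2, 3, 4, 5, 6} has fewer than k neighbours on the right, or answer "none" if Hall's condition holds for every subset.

2

Take S = {1, 4}. Its neighbourhood is {C}, so |N(S)| = 1 < |S| = 2.
No single vertex violates Hall's condition since each has at least one neighbour, so 2 is the minimum.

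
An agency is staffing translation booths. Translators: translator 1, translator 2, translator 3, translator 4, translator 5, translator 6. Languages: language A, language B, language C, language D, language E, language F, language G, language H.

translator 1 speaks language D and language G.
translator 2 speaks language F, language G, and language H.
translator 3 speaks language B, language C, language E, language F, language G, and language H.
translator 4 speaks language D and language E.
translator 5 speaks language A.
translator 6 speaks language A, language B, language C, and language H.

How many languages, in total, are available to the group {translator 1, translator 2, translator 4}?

5

The union of neighbours of {translator 1, translator 2, translator 4} is {language D, language E, language F, language G, language H}, which has 5 elements.
Since |N(S)| = 5 ≥ |S| = 3, Hall's condition holds for this subset.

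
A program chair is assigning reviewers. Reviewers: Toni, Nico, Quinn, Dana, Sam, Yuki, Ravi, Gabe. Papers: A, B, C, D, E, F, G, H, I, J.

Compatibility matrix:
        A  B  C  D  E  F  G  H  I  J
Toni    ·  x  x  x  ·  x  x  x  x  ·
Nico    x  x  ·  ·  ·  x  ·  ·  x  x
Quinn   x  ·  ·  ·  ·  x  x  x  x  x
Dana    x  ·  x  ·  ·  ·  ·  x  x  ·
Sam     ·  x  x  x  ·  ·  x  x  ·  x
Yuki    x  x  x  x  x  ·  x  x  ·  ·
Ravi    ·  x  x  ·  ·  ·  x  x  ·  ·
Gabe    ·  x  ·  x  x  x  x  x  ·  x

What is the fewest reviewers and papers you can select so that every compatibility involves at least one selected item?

8

{Toni, Nico, Quinn, Dana, Sam, Yuki, Ravi, Gabe} is a vertex cover of size 8: every edge has an endpoint in this set.
No smaller cover exists because Toni–H, Nico–A, Quinn–F, Dana–I, Sam–D, Yuki–G, Ravi–B, Gabe–J is a matching of size 8, and a cover must include an endpoint of each of these disjoint edges (König's theorem).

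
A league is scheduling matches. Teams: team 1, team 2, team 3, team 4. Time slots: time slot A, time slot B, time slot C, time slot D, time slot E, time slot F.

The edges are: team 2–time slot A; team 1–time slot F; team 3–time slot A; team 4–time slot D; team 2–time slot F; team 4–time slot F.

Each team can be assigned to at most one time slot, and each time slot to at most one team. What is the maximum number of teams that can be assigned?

One maximum matching: team 1→time slot F, team 2→time slot A, team 4→time slot D.
The set {team 1, team 2, team 3} has only 2 neighbours ({time slot A, time slot F}), so by Hall's theorem at most 3 of the 4 teams can be matched.

3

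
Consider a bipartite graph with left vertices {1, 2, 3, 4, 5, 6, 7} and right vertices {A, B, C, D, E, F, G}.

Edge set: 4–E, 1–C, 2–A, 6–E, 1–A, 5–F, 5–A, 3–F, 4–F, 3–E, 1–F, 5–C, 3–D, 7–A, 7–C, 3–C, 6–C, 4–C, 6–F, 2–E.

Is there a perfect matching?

No

The set {1, 2, 4, 5, 6, 7} has only 4 neighbours ({A, C, E, F}), so by Hall's theorem at most 5 of the 7 left vertices can be matched.
Hence no matching covers every left vertex.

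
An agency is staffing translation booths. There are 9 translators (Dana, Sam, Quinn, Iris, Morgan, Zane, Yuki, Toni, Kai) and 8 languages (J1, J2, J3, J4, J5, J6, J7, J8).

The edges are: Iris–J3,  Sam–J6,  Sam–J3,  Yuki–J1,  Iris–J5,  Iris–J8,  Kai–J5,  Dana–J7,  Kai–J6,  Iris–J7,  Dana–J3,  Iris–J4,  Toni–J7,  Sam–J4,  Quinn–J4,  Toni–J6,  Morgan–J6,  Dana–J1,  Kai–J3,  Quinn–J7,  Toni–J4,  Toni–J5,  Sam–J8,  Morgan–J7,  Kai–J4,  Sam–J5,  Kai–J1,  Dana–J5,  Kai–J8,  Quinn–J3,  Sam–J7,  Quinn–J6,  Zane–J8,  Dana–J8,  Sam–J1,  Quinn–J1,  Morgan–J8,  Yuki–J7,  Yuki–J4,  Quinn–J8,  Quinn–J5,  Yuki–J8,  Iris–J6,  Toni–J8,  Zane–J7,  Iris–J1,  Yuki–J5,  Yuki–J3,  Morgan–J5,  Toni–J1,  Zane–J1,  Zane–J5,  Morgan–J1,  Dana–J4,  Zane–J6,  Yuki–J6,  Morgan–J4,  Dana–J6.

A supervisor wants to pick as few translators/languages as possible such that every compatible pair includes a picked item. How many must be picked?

7

{J1, J3, J4, J5, J6, J7, J8} is a vertex cover of size 7: every edge has an endpoint in this set.
No smaller cover exists because Dana–J4, Sam–J5, Quinn–J8, Iris–J3, Morgan–J1, Zane–J7, Yuki–J6 is a matching of size 7, and a cover must include an endpoint of each of these disjoint edges (König's theorem).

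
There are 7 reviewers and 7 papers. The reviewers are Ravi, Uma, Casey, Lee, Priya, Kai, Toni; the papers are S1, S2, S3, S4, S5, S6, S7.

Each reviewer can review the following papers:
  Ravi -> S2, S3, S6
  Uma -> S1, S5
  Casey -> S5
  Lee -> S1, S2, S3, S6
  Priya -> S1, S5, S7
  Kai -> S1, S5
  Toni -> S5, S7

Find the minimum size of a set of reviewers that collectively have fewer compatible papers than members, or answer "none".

3

Take S = {Uma, Casey, Kai}. Its neighbourhood is {S1, S5}, so |N(S)| = 2 < |S| = 3.
Every subset of size less than 3 has at least as many neighbours as members, so 3 is the minimum.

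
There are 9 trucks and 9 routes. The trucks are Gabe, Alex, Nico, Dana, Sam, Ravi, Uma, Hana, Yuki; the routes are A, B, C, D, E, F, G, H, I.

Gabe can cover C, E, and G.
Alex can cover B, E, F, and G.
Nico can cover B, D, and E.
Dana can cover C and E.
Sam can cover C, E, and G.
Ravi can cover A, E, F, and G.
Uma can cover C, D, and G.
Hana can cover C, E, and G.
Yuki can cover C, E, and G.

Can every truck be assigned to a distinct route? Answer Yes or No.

The set {Gabe, Dana, Sam, Hana, Yuki} has only 3 neighbours ({C, E, G}), so by Hall's theorem at most 7 of the 9 trucks can be matched.
Hence no matching covers every truck.

No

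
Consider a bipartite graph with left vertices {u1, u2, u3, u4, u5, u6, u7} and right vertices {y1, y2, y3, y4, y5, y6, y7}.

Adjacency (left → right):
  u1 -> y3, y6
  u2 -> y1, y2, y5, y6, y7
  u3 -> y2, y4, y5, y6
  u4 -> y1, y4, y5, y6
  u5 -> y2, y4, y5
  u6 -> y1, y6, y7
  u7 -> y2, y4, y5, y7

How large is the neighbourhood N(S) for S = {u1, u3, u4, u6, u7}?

7

The union of neighbours of {u1, u3, u4, u6, u7} is {y1, y2, y3, y4, y5, y6, y7}, which has 7 elements.
Since |N(S)| = 7 ≥ |S| = 5, Hall's condition holds for this subset.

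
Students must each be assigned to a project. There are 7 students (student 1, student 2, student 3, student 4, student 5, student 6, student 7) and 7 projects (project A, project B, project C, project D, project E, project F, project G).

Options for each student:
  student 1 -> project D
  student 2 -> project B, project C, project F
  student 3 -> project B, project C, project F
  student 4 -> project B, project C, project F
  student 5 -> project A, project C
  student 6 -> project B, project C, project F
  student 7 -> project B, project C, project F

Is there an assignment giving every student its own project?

The set {student 2, student 3, student 4, student 6, student 7} has only 3 neighbours ({project B, project C, project F}), so by Hall's theorem at most 5 of the 7 students can be matched.
Hence no matching covers every student.

No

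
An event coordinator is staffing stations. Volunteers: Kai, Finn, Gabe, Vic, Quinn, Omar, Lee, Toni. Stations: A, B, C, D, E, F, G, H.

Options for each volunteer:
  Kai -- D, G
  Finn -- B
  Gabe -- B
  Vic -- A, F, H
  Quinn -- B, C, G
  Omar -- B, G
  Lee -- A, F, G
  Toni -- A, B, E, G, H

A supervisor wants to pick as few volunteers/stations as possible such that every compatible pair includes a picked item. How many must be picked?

The 7 edges Kai–D, Finn–B, Vic–H, Quinn–C, Omar–G, Lee–F, Toni–A form a matching, so any vertex cover needs at least 7 vertices (one per matched edge).
Conversely {Kai, Vic, Quinn, Omar, Lee, Toni, B} meets every edge and has exactly 7 vertices, so 7 is optimal.

7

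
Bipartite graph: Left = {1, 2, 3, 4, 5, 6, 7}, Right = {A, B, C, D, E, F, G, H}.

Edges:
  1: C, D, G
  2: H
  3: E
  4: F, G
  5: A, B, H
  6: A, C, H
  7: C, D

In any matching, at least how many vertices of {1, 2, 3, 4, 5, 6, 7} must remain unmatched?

A valid assignment of size 7: 1-G, 2-H, 3-E, 4-F, 5-B, 6-A, 7-C.
This saturates every left vertex, so 7 is the maximum.
That matches 7 of the 7, leaving 0 unmatched; no matching can do better.

0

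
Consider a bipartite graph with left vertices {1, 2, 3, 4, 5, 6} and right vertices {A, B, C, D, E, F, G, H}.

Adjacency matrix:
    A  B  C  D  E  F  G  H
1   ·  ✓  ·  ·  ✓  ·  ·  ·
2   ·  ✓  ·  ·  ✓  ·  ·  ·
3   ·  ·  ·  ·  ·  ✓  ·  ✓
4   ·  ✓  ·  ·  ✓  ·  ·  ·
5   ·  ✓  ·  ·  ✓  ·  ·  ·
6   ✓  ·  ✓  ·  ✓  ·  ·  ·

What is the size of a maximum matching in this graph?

One maximum matching: 1→E, 2→B, 3→F, 6→C.
The set {1, 2, 4, 5} has only 2 neighbours ({B, E}), so by Hall's theorem at most 4 of the 6 left vertices can be matched.

4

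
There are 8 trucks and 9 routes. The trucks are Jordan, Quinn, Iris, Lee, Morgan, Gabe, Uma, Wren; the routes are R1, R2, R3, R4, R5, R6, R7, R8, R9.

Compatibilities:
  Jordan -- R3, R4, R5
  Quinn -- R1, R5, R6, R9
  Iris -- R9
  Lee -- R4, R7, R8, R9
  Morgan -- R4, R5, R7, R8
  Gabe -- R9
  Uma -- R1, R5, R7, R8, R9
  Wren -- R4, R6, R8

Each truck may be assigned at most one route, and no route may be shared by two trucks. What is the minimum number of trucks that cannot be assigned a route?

For example, pair Jordan-R5, Quinn-R6, Iris-R9, Lee-R4, Morgan-R7, Uma-R1, Wren-R8.
The set {Iris, Gabe} has only 1 neighbour ({R9}), so by Hall's theorem at most 7 of the 8 trucks can be matched.
That matches 7 of the 8, leaving 1 unmatched; no matching can do better.

1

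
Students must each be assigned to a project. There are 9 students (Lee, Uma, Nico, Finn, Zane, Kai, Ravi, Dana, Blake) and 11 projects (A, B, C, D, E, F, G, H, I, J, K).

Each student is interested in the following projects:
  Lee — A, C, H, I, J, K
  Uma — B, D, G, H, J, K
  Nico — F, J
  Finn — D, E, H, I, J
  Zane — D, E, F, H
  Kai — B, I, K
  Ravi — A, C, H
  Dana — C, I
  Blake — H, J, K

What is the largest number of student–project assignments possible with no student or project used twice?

A valid assignment of size 9: Lee-A, Uma-G, Nico-F, Finn-E, Zane-H, Kai-B, Ravi-C, Dana-I, Blake-J.
All 9 students are matched, so no larger matching exists.

9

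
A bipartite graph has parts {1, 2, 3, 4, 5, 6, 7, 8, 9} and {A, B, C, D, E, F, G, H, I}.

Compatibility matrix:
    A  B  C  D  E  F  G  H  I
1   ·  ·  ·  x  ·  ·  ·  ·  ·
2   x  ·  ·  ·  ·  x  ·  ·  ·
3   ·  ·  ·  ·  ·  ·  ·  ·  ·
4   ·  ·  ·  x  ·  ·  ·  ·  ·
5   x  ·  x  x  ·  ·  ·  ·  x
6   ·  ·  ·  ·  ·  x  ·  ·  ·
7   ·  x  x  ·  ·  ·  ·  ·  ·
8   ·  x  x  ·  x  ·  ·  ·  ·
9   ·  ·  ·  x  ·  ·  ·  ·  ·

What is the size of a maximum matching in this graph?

6

For example, pair 1-D, 2-A, 5-I, 6-F, 7-C, 8-B.
The set {1, 3, 4, 9} has only 1 neighbour ({D}), so by Hall's theorem at most 6 of the 9 left vertices can be matched.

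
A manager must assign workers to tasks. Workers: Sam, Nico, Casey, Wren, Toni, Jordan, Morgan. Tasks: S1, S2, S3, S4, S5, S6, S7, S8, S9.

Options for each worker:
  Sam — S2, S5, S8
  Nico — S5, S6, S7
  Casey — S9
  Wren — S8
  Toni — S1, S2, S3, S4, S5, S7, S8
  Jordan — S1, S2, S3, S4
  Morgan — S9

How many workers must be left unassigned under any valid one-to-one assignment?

1

A valid assignment of size 6: Sam-S5, Nico-S6, Casey-S9, Wren-S8, Toni-S7, Jordan-S2.
The set {Casey, Morgan} has only 1 neighbour ({S9}), so by Hall's theorem at most 6 of the 7 workers can be matched.
That matches 6 of the 7, leaving 1 unmatched; no matching can do better.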